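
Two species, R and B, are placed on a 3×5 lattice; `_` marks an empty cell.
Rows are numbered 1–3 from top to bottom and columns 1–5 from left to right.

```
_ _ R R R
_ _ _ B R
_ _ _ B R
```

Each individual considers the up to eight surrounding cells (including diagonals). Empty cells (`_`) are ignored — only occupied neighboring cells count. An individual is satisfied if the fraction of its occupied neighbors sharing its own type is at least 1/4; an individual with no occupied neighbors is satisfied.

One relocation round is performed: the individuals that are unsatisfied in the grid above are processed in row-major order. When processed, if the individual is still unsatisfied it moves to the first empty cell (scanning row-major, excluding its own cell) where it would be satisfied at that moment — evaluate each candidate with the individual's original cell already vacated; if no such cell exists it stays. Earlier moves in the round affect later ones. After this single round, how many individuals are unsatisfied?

Initially unsatisfied (in order): (2,4).
  (2,4) → (1,1).
Resulting grid:
B _ R R R
_ _ _ _ R
_ _ _ B R
Unsatisfied now: (3,4).

1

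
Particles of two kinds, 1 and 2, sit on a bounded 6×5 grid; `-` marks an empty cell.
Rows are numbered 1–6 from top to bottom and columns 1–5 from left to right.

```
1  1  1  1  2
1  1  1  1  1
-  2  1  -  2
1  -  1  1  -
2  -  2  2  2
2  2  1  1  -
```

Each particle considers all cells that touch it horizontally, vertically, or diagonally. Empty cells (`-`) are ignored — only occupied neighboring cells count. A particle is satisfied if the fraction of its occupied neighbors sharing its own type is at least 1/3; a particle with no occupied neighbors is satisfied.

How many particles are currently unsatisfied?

(1,1)1 3/3 satisfied
(1,2)1 5/5 satisfied
(1,3)1 5/5 satisfied
(1,4)1 4/5 satisfied
(1,5)2 0/3 not
(2,1)1 3/4 satisfied
(2,2)1 6/7 satisfied
(2,3)1 6/7 satisfied
(2,4)1 5/7 satisfied
(2,5)1 2/4 satisfied
(3,2)2 0/6 not
(3,3)1 5/6 satisfied
(3,5)2 0/3 not
(4,1)1 0/2 not
(4,3)1 2/5 satisfied
(4,4)1 2/6 satisfied
(5,1)2 2/3 satisfied
(5,3)2 2/6 satisfied
(5,4)2 2/6 satisfied
(5,5)2 1/3 satisfied
(6,1)2 2/2 satisfied
(6,2)2 3/4 satisfied
(6,3)1 1/4 not
(6,4)1 1/4 not
Unsatisfied: (1,5), (3,2), (3,5), (4,1), (6,3), (6,4) — 6 in total.

6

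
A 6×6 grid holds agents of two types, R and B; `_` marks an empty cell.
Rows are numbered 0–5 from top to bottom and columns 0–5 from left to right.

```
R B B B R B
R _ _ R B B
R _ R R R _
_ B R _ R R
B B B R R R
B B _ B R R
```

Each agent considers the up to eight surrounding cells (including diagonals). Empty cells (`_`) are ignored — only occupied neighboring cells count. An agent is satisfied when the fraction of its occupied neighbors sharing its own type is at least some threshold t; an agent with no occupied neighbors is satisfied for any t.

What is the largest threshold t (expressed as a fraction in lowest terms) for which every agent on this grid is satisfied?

1/5

(0,0)R 1/2
(0,1)B 1/3
(0,2)B 2/3
(0,3)B 2/4
(0,4)R 1/5
(0,5)B 2/3
(1,0)R 2/3
(1,3)R 4/7
(1,4)B 3/7
(1,5)B 2/4
(2,0)R 1/2
(2,2)R 3/4
(2,3)R 5/6
(2,4)R 4/6
(3,1)B 3/6
(3,2)R 3/6
(3,4)R 6/6
(3,5)R 4/4
(4,0)B 4/4
(4,1)B 5/6
(4,2)B 4/6
(4,3)R 4/6
(4,4)R 6/7
(4,5)R 5/5
(5,0)B 3/3
(5,1)B 4/4
(5,3)B 1/4
(5,4)R 4/5
(5,5)R 3/3
The smallest same-type fraction is 1/5 at (0,4), which reduces to 1/5. Any threshold above that leaves this agent unsatisfied.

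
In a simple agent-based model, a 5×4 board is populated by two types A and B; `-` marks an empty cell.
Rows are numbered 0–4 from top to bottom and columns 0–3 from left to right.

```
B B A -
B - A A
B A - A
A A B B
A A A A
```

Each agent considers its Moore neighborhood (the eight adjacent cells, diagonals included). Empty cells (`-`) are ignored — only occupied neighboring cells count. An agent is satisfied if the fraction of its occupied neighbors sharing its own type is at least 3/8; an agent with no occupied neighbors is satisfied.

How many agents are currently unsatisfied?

Row 0: (0,0)B 2/2 ok · (0,1)B 2/4 ok · (0,2)A 2/3 ok
Row 1: (1,0)B 3/4 ok · (1,2)A 4/5 ok · (1,3)A 3/3 ok
Row 2: (2,0)B 1/4 unhappy · (2,1)A 3/6 ok · (2,3)A 2/4 ok
Row 3: (3,0)A 4/5 ok · (3,1)A 5/7 ok · (3,2)B 1/7 unhappy · (3,3)B 1/4 unhappy
Row 4: (4,0)A 3/3 ok · (4,1)A 4/5 ok · (4,2)A 3/5 ok · (4,3)A 1/3 unhappy
Unsatisfied: (2,0), (3,2), (3,3), (4,3) — 4 in total.

4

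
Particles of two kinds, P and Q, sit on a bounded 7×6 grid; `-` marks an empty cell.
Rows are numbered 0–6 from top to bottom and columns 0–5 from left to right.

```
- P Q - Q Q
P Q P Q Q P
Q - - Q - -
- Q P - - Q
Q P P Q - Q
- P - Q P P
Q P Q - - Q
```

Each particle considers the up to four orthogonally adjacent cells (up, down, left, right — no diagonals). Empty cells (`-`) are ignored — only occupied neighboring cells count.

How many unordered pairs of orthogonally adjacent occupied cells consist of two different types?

Scan each occupied cell's neighbors to the right and below so each pair is counted once.
Row 0: P(0,1)–Q(0,2)≠ P(0,1)–Q(1,1)≠ Q(0,2)–P(1,2)≠ Q(0,4)–Q(0,5)= Q(0,4)–Q(1,4)= Q(0,5)–P(1,5)≠  → 4/6 unlike.
Row 1: P(1,0)–Q(1,1)≠ P(1,0)–Q(2,0)≠ Q(1,1)–P(1,2)≠ P(1,2)–Q(1,3)≠ Q(1,3)–Q(1,4)= Q(1,3)–Q(2,3)= Q(1,4)–P(1,5)≠  → 5/7 unlike.
Row 3: Q(3,1)–P(3,2)≠ Q(3,1)–P(4,1)≠ P(3,2)–P(4,2)= Q(3,5)–Q(4,5)=  → 2/4 unlike.
Row 4: Q(4,0)–P(4,1)≠ P(4,1)–P(4,2)= P(4,1)–P(5,1)= P(4,2)–Q(4,3)≠ Q(4,3)–Q(5,3)= Q(4,5)–P(5,5)≠  → 3/6 unlike.
Row 5: P(5,1)–P(6,1)= Q(5,3)–P(5,4)≠ P(5,4)–P(5,5)= P(5,5)–Q(6,5)≠  → 2/4 unlike.
Row 6: Q(6,0)–P(6,1)≠ P(6,1)–Q(6,2)≠  → 2/2 unlike.
Total adjacent occupied pairs: 29; unlike-type pairs: 18.

18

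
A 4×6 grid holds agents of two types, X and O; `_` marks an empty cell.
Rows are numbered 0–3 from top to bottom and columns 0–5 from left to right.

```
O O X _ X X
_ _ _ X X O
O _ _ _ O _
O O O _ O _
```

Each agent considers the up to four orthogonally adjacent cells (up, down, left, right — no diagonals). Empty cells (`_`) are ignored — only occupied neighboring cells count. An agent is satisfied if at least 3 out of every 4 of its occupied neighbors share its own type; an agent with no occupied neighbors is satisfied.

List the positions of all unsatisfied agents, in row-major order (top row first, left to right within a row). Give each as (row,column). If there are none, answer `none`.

(0,1), (0,2), (0,5), (1,4), (1,5), (2,4)

(0,0)O 1/1 ✓
(0,1)O 1/2 ✗
(0,2)X 0/1 ✗
(0,4)X 2/2 ✓
(0,5)X 1/2 ✗
(1,3)X 1/1 ✓
(1,4)X 2/4 ✗
(1,5)O 0/2 ✗
(2,0)O 1/1 ✓
(2,4)O 1/2 ✗
(3,0)O 2/2 ✓
(3,1)O 2/2 ✓
(3,2)O 1/1 ✓
(3,4)O 1/1 ✓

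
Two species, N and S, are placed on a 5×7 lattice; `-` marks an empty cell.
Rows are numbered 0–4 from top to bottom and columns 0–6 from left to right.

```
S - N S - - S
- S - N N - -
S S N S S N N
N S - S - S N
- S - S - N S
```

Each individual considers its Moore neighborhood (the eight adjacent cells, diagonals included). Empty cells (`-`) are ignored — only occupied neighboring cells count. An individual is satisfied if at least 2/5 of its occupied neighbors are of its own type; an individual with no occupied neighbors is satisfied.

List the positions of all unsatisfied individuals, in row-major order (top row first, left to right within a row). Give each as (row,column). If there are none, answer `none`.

Row 0: (0,0)S 1/1 ok · (0,2)N 1/3 unhappy · (0,3)S 0/3 unhappy · (0,6)S 0/0 ok
Row 1: (1,1)S 3/5 ok · (1,3)N 3/6 ok · (1,4)N 2/5 ok
Row 2: (2,0)S 3/4 ok · (2,1)S 3/5 ok · (2,2)N 1/6 unhappy · (2,3)S 2/5 ok · (2,4)S 3/6 ok · (2,5)N 3/5 ok · (2,6)N 2/3 ok
Row 3: (3,0)N 0/4 unhappy · (3,1)S 3/5 ok · (3,3)S 3/4 ok · (3,5)S 2/6 unhappy · (3,6)N 3/5 ok
Row 4: (4,1)S 1/2 ok · (4,3)S 1/1 ok · (4,5)N 1/3 unhappy · (4,6)S 1/3 unhappy

(0,2), (0,3), (2,2), (3,0), (3,5), (4,5), (4,6)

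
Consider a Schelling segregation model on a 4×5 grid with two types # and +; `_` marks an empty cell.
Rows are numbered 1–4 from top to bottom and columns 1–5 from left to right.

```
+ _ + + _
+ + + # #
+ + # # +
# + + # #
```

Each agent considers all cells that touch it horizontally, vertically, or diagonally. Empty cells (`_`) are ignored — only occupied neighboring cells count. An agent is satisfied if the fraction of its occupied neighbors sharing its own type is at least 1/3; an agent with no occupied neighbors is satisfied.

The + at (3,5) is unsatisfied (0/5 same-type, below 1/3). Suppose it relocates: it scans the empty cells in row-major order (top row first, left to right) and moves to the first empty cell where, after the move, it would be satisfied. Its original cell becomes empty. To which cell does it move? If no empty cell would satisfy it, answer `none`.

(1,2)

Vacating (3,5). Empty cells in order:
  (1,2): 5/5 same-type → satisfied — stop here.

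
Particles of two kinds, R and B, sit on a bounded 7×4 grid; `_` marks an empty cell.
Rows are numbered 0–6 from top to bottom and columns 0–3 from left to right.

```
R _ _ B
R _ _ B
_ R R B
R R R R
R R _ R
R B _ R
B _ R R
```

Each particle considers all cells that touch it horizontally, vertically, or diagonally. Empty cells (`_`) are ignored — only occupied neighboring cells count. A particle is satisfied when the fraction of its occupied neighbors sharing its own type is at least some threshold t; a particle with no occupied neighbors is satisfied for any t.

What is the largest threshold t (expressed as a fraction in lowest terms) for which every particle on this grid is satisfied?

1/5

(0,0)R 1/1
(0,3)B 1/1
(1,0)R 2/2
(1,3)B 2/3
(2,1)R 5/5
(2,2)R 4/6
(2,3)B 1/4
(3,0)R 4/4
(3,1)R 6/6
(3,2)R 6/7
(3,3)R 3/4
(4,0)R 4/5
(4,1)R 5/6
(4,3)R 3/3
(5,0)R 2/4
(5,1)B 1/5
(5,3)R 3/3
(6,0)B 1/2
(6,2)R 2/3
(6,3)R 2/2
The smallest same-type fraction is 1/5 at (5,1), which reduces to 1/5. Any threshold above that leaves this particle unsatisfied.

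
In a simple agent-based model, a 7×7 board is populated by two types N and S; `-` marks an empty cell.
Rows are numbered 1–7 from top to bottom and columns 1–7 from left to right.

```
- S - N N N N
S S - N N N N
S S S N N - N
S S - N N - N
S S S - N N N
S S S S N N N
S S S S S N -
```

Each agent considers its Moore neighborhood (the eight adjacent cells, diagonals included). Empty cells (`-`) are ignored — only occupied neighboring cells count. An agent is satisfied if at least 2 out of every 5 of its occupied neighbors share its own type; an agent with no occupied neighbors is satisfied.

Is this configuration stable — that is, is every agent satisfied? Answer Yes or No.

(1,2)S 2/2 ✓
(1,4)N 3/3 ✓
(1,5)N 5/5 ✓
(1,6)N 5/5 ✓
(1,7)N 3/3 ✓
(2,1)S 4/4 ✓
(2,2)S 5/5 ✓
(2,4)N 5/6 ✓
(2,5)N 7/7 ✓
(2,6)N 7/7 ✓
(2,7)N 4/4 ✓
(3,1)S 5/5 ✓
(3,2)S 6/6 ✓
(3,3)S 3/6 ✓
(3,4)N 5/6 ✓
(3,5)N 6/6 ✓
(3,7)N 3/3 ✓
(4,1)S 5/5 ✓
(4,2)S 7/7 ✓
(4,4)N 4/6 ✓
(4,5)N 5/5 ✓
(4,7)N 3/3 ✓
(5,1)S 5/5 ✓
(5,2)S 7/7 ✓
(5,3)S 5/6 ✓
(5,5)N 5/6 ✓
(5,6)N 7/7 ✓
(5,7)N 4/4 ✓
(6,1)S 5/5 ✓
(6,2)S 8/8 ✓
(6,3)S 7/7 ✓
(6,4)S 5/7 ✓
(6,5)N 4/7 ✓
(6,6)N 6/7 ✓
(6,7)N 4/4 ✓
(7,1)S 3/3 ✓
(7,2)S 5/5 ✓
(7,3)S 5/5 ✓
(7,4)S 4/5 ✓
(7,5)S 2/5 ✓
(7,6)N 3/4 ✓
All meet the threshold, so the configuration is stable.

Yes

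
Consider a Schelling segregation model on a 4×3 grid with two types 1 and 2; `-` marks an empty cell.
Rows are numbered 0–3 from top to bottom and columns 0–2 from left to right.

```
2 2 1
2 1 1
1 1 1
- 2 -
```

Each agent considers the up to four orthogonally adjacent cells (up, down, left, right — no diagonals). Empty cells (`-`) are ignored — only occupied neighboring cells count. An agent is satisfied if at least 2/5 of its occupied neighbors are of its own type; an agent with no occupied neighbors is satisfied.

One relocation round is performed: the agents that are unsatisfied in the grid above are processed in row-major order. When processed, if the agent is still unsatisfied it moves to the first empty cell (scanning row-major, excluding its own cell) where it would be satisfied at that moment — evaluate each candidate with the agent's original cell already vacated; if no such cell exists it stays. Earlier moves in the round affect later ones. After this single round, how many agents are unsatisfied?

Initially unsatisfied (in order): (0,1), (1,0), (3,1).
  (0,1) → (3,0).
  (1,0) → (3,2).
  (3,1): now satisfied by earlier moves; stays.
Resulting grid:
2 - 1
- 1 1
1 1 1
2 2 2
All satisfied now.

0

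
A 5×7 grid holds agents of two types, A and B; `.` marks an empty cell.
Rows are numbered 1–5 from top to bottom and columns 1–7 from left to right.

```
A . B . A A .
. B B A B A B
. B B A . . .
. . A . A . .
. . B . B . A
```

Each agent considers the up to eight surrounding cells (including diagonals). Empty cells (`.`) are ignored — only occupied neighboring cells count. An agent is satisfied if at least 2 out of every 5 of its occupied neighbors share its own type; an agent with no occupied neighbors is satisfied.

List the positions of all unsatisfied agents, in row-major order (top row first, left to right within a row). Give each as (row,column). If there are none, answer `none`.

Row 1: (1,1)A 0/1 ✗ · (1,3)B 2/3 ✓ · (1,5)A 3/4 ✓ · (1,6)A 2/4 ✓
Row 2: (2,2)B 4/5 ✓ · (2,3)B 4/6 ✓ · (2,4)A 2/6 ✗ · (2,5)B 0/5 ✗ · (2,6)A 2/4 ✓ · (2,7)B 0/2 ✗
Row 3: (3,2)B 3/4 ✓ · (3,3)B 3/6 ✓ · (3,4)A 3/6 ✓
Row 4: (4,3)A 1/4 ✗ · (4,5)A 1/2 ✓
Row 5: (5,3)B 0/1 ✗ · (5,5)B 0/1 ✗ · (5,7)A 0/0 ✓

(1,1), (2,4), (2,5), (2,7), (4,3), (5,3), (5,5)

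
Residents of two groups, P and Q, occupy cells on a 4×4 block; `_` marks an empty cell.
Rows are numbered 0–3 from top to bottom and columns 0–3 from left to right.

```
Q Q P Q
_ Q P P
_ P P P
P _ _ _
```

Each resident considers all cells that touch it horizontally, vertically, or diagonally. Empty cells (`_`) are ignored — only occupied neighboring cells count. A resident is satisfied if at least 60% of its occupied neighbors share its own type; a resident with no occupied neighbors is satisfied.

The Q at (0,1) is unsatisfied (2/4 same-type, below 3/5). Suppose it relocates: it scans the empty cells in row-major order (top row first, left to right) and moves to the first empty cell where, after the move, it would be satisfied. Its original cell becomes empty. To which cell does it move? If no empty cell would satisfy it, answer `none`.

Vacating (0,1). Empty cells in order:
  (1,0): 2/3 same-type → satisfied — stop here.

(1,0)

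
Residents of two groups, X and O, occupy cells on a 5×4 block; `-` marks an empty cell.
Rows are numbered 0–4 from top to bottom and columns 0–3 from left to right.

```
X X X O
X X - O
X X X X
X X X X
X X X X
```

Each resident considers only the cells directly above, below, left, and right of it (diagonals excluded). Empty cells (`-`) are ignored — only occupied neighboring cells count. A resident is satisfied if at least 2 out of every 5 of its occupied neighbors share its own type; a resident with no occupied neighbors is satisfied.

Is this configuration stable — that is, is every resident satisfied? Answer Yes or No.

Row 0: (0,0)X 2/2 ✓ · (0,1)X 3/3 ✓ · (0,2)X 1/2 ✓ · (0,3)O 1/2 ✓
Row 1: (1,0)X 3/3 ✓ · (1,1)X 3/3 ✓ · (1,3)O 1/2 ✓
Row 2: (2,0)X 3/3 ✓ · (2,1)X 4/4 ✓ · (2,2)X 3/3 ✓ · (2,3)X 2/3 ✓
Row 3: (3,0)X 3/3 ✓ · (3,1)X 4/4 ✓ · (3,2)X 4/4 ✓ · (3,3)X 3/3 ✓
Row 4: (4,0)X 2/2 ✓ · (4,1)X 3/3 ✓ · (4,2)X 3/3 ✓ · (4,3)X 2/2 ✓
All meet the threshold, so the configuration is stable.

Yes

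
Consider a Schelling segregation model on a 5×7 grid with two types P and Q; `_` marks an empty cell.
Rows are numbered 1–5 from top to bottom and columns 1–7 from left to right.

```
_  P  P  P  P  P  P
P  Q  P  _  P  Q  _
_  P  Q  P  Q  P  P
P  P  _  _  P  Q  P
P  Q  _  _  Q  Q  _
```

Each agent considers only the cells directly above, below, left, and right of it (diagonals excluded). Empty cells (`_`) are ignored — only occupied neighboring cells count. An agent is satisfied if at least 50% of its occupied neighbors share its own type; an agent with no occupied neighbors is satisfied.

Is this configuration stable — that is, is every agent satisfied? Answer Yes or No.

No

Row 1: (1,2)P 1/2 ✓ · (1,3)P 3/3 ✓ · (1,4)P 2/2 ✓ · (1,5)P 3/3 ✓ · (1,6)P 2/3 ✓ · (1,7)P 1/1 ✓
Row 2: (2,1)P 0/1 ✗ · (2,2)Q 0/4 ✗ · (2,3)P 1/3 ✗ · (2,5)P 1/3 ✗ · (2,6)Q 0/3 ✗
Row 3: (3,2)P 1/3 ✗ · (3,3)Q 0/3 ✗ · (3,4)P 0/2 ✗ · (3,5)Q 0/4 ✗ · (3,6)P 1/4 ✗ · (3,7)P 2/2 ✓
Row 4: (4,1)P 2/2 ✓ · (4,2)P 2/3 ✓ · (4,5)P 0/3 ✗ · (4,6)Q 1/4 ✗ · (4,7)P 1/2 ✓
Row 5: (5,1)P 1/2 ✓ · (5,2)Q 0/2 ✗ · (5,5)Q 1/2 ✓ · (5,6)Q 2/2 ✓
For instance (2,1) has only 0/1 same-type neighbors, below 1/2.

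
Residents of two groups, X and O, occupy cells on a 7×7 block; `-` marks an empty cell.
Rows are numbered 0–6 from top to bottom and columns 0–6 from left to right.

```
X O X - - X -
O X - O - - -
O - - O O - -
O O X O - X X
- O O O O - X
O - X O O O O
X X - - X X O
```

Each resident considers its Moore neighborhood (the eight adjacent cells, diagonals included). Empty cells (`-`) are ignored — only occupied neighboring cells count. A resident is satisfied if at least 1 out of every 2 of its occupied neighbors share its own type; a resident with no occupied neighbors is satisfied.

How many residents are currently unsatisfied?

9

Row 0: (0,0)X 1/3 unhappy · (0,1)O 1/4 unhappy · (0,2)X 1/3 unhappy · (0,5)X 0/0 ok
Row 1: (1,0)O 2/4 ok · (1,1)X 2/5 unhappy · (1,3)O 2/3 ok
Row 2: (2,0)O 3/4 ok · (2,3)O 3/4 ok · (2,4)O 3/4 ok
Row 3: (3,0)O 3/3 ok · (3,1)O 4/5 ok · (3,2)X 0/6 unhappy · (3,3)O 5/6 ok · (3,5)X 2/4 ok · (3,6)X 2/2 ok
Row 4: (4,1)O 4/6 ok · (4,2)O 5/7 ok · (4,3)O 5/7 ok · (4,4)O 5/6 ok · (4,6)X 2/4 ok
Row 5: (5,0)O 1/3 unhappy · (5,2)X 1/5 unhappy · (5,3)O 4/6 ok · (5,4)O 4/6 ok · (5,5)O 4/7 ok · (5,6)O 2/4 ok
Row 6: (6,0)X 1/2 ok · (6,1)X 2/3 ok · (6,4)X 1/4 unhappy · (6,5)X 1/5 unhappy · (6,6)O 2/3 ok
Unsatisfied: (0,0), (0,1), (0,2), (1,1), (3,2), (5,0), (5,2), (6,4), (6,5) — 9 in total.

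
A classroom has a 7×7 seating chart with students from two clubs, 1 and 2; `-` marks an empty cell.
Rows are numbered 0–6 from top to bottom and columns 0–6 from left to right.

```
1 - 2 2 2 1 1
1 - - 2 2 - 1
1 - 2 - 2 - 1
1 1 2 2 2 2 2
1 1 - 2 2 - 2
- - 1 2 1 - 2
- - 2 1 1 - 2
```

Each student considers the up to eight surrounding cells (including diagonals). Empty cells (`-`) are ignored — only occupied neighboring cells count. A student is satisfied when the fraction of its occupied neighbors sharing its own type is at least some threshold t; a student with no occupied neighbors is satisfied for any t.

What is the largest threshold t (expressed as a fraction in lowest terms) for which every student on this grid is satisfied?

1/3

Row 0: (0,0)1 1/1 · (0,2)2 2/2 · (0,3)2 4/4 · (0,4)2 3/4 · (0,5)1 2/4 · (0,6)1 2/2
Row 1: (1,0)1 2/2 · (1,3)2 6/6 · (1,4)2 4/5 · (1,6)1 3/3
Row 2: (2,0)1 3/3 · (2,2)2 3/4 · (2,4)2 5/5 · (2,6)1 1/3
Row 3: (3,0)1 4/4 · (3,1)1 4/6 · (3,2)2 3/5 · (3,3)2 6/6 · (3,4)2 5/5 · (3,5)2 5/6 · (3,6)2 2/3
Row 4: (4,0)1 3/3 · (4,1)1 4/5 · (4,3)2 5/7 · (4,4)2 5/6 · (4,6)2 3/3
Row 5: (5,2)1 2/5 · (5,3)2 3/7 · (5,4)1 2/5 · (5,6)2 2/2
Row 6: (6,2)2 1/3 · (6,3)1 3/5 · (6,4)1 2/3 · (6,6)2 1/1
The smallest same-type fraction is 1/3 at (2,6), which reduces to 1/3. Any threshold above that leaves this student unsatisfied.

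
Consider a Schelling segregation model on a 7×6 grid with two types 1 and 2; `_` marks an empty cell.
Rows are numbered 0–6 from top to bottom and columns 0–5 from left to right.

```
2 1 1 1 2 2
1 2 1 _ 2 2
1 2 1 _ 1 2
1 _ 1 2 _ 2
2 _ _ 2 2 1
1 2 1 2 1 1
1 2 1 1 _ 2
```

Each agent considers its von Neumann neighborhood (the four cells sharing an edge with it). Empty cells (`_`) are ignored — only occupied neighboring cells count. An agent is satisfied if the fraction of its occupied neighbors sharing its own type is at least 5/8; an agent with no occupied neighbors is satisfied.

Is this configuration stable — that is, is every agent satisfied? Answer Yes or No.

No

Row 0: (0,0)2 0/2 ✗ · (0,1)1 1/3 ✗ · (0,2)1 3/3 ✓ · (0,3)1 1/2 ✗ · (0,4)2 2/3 ✓ · (0,5)2 2/2 ✓
Row 1: (1,0)1 1/3 ✗ · (1,1)2 1/4 ✗ · (1,2)1 2/3 ✓ · (1,4)2 2/3 ✓ · (1,5)2 3/3 ✓
Row 2: (2,0)1 2/3 ✓ · (2,1)2 1/3 ✗ · (2,2)1 2/3 ✓ · (2,4)1 0/2 ✗ · (2,5)2 2/3 ✓
Row 3: (3,0)1 1/2 ✗ · (3,2)1 1/2 ✗ · (3,3)2 1/2 ✗ · (3,5)2 1/2 ✗
Row 4: (4,0)2 0/2 ✗ · (4,3)2 3/3 ✓ · (4,4)2 1/3 ✗ · (4,5)1 1/3 ✗
Row 5: (5,0)1 1/3 ✗ · (5,1)2 1/3 ✗ · (5,2)1 1/3 ✗ · (5,3)2 1/4 ✗ · (5,4)1 1/3 ✗ · (5,5)1 2/3 ✓
Row 6: (6,0)1 1/2 ✗ · (6,1)2 1/3 ✗ · (6,2)1 2/3 ✓ · (6,3)1 1/2 ✗ · (6,5)2 0/1 ✗
For instance (0,0) has only 0/2 same-type neighbors, below 5/8.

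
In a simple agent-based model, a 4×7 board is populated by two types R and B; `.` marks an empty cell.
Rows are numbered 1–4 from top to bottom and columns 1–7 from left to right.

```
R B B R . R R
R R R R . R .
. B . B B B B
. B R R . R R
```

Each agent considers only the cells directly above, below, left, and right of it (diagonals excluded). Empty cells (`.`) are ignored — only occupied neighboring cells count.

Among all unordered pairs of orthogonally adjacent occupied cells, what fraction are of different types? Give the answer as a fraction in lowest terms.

11/25

Scan each occupied cell's neighbors to the right and below so each pair is counted once.
From row 1: 4 unlike of 9 pairs (running 4/9).
From row 2: 3 unlike of 6 pairs (running 7/15).
From row 3: 3 unlike of 7 pairs (running 10/22).
From row 4: 1 unlike of 3 pairs (running 11/25).
Total adjacent occupied pairs: 25; unlike-type pairs: 11.
11/25 is already in lowest terms.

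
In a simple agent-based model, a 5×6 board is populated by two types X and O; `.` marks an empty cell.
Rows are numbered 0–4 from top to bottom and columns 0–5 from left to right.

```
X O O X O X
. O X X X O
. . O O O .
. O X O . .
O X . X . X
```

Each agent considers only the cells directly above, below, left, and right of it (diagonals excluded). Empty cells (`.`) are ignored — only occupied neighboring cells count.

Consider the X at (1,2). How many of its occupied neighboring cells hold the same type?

1

Occupied neighbors of (1,2): (0,2)=O, (2,2)=O, (1,1)=O, (1,3)=X.
Same type (X): 1 of 4.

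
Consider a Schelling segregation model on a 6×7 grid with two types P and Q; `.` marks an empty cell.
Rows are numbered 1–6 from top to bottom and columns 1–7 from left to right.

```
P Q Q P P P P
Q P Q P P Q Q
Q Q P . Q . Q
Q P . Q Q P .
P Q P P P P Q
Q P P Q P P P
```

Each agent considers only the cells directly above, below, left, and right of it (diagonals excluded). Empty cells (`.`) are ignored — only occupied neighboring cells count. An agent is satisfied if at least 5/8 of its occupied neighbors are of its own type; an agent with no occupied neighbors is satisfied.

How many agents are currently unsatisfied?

(1,1)P 0/2 not
(1,2)Q 1/3 not
(1,3)Q 2/3 satisfied
(1,4)P 2/3 satisfied
(1,5)P 3/3 satisfied
(1,6)P 2/3 satisfied
(1,7)P 1/2 not
(2,1)Q 1/3 not
(2,2)P 0/4 not
(2,3)Q 1/4 not
(2,4)P 2/3 satisfied
(2,5)P 2/4 not
(2,6)Q 1/3 not
(2,7)Q 2/3 satisfied
(3,1)Q 3/3 satisfied
(3,2)Q 1/4 not
(3,3)P 0/2 not
(3,5)Q 1/2 not
(3,7)Q 1/1 satisfied
(4,1)Q 1/3 not
(4,2)P 0/3 not
(4,4)Q 1/2 not
(4,5)Q 2/4 not
(4,6)P 1/2 not
(5,1)P 0/3 not
(5,2)Q 0/4 not
(5,3)P 2/3 satisfied
(5,4)P 2/4 not
(5,5)P 3/4 satisfied
(5,6)P 3/4 satisfied
(5,7)Q 0/2 not
(6,1)Q 0/2 not
(6,2)P 1/3 not
(6,3)P 2/3 satisfied
(6,4)Q 0/3 not
(6,5)P 2/3 satisfied
(6,6)P 3/3 satisfied
(6,7)P 1/2 not
Unsatisfied: (1,1), (1,2), (1,7), (2,1), (2,2), (2,3), (2,5), (2,6), (3,2), (3,3), (3,5), (4,1), (4,2), (4,4), (4,5), (4,6), (5,1), (5,2), (5,4), (5,7), (6,1), (6,2), (6,4), (6,7) — 24 in total.

24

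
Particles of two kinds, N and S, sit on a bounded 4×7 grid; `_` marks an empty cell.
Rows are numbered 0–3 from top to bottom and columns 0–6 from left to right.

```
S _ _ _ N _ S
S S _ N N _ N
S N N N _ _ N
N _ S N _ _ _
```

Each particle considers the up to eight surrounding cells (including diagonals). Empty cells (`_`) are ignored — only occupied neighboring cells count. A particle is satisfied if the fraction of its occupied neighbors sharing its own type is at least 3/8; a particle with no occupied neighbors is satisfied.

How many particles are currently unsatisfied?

Row 0: (0,0)S 2/2 satisfied · (0,4)N 2/2 satisfied · (0,6)S 0/1 not
Row 1: (1,0)S 3/4 satisfied · (1,1)S 3/5 satisfied · (1,3)N 4/4 satisfied · (1,4)N 3/3 satisfied · (1,6)N 1/2 satisfied
Row 2: (2,0)S 2/4 satisfied · (2,1)N 2/6 not · (2,2)N 4/6 satisfied · (2,3)N 4/5 satisfied · (2,6)N 1/1 satisfied
Row 3: (3,0)N 1/2 satisfied · (3,2)S 0/4 not · (3,3)N 2/3 satisfied
Unsatisfied: (0,6), (2,1), (3,2) — 3 in total.

3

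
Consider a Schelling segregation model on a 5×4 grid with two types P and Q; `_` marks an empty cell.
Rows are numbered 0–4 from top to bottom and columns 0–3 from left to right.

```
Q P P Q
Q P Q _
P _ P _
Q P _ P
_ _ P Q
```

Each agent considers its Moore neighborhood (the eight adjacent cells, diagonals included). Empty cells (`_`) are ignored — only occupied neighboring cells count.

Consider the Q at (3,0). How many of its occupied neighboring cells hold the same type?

0

Occupied neighbors of (3,0): (2,0)=P, (3,1)=P.
Same type (Q): 0 of 2.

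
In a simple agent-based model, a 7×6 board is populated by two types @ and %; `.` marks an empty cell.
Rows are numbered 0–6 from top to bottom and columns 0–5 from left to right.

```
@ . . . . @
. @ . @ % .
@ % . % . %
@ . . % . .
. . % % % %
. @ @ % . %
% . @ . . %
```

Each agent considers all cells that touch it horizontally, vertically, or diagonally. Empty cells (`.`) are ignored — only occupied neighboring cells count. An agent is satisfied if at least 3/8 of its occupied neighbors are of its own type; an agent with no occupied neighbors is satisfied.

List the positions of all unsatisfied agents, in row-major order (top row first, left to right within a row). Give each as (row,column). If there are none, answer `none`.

(0,0)@ 1/1 ok
(0,5)@ 0/1 unhappy
(1,1)@ 2/3 ok
(1,3)@ 0/2 unhappy
(1,4)% 2/4 ok
(2,0)@ 2/3 ok
(2,1)% 0/3 unhappy
(2,3)% 2/3 ok
(2,5)% 1/1 ok
(3,0)@ 1/2 ok
(3,3)% 4/4 ok
(4,2)% 3/5 ok
(4,3)% 4/5 ok
(4,4)% 5/5 ok
(4,5)% 2/2 ok
(5,1)@ 2/4 ok
(5,2)@ 2/5 ok
(5,3)% 3/5 ok
(5,5)% 3/3 ok
(6,0)% 0/1 unhappy
(6,2)@ 2/3 ok
(6,5)% 1/1 ok

(0,5), (1,3), (2,1), (6,0)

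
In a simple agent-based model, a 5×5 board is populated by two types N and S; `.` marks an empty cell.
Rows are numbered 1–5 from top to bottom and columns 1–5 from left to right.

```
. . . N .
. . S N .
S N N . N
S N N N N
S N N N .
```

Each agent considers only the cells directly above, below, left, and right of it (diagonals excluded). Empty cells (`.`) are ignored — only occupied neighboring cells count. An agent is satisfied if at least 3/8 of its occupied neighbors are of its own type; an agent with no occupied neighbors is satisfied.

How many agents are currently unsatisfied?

1

Row 1: (1,4)N 1/1 ok
Row 2: (2,3)S 0/2 unhappy · (2,4)N 1/2 ok
Row 3: (3,1)S 1/2 ok · (3,2)N 2/3 ok · (3,3)N 2/3 ok · (3,5)N 1/1 ok
Row 4: (4,1)S 2/3 ok · (4,2)N 3/4 ok · (4,3)N 4/4 ok · (4,4)N 3/3 ok · (4,5)N 2/2 ok
Row 5: (5,1)S 1/2 ok · (5,2)N 2/3 ok · (5,3)N 3/3 ok · (5,4)N 2/2 ok
Unsatisfied: (2,3) — 1 in total.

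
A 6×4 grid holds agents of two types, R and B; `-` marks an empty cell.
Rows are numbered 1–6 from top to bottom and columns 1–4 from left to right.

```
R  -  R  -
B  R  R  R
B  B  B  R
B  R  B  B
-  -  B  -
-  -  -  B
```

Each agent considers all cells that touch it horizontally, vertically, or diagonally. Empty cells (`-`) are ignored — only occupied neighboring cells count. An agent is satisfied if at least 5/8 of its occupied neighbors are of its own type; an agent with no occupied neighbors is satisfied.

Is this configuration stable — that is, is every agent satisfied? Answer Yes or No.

No

(1,1)R 1/2 unhappy
(1,3)R 3/3 ok
(2,1)B 2/4 unhappy
(2,2)R 3/7 unhappy
(2,3)R 4/6 ok
(2,4)R 3/4 ok
(3,1)B 3/5 unhappy
(3,2)B 5/8 ok
(3,3)B 3/8 unhappy
(3,4)R 2/5 unhappy
(4,1)B 2/3 ok
(4,2)R 0/6 unhappy
(4,3)B 4/6 ok
(4,4)B 3/4 ok
(5,3)B 3/4 ok
(6,4)B 1/1 ok
For instance (1,1) has only 1/2 same-type neighbors, below 5/8.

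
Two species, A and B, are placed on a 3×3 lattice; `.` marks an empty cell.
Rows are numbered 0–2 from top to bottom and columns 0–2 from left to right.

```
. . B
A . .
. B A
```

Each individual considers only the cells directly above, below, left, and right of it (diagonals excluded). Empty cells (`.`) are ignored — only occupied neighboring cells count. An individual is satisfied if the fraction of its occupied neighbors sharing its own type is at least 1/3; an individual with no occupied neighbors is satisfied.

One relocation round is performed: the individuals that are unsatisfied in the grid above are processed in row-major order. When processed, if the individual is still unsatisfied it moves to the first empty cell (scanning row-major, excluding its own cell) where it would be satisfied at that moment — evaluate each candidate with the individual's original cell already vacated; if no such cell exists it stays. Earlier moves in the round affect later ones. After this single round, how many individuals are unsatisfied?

0

Initially unsatisfied (in order): (2,1), (2,2).
  (2,1) → (0,1).
  (2,2): now satisfied by earlier moves; stays.
Resulting grid:
. B B
A . .
. . A
All satisfied now.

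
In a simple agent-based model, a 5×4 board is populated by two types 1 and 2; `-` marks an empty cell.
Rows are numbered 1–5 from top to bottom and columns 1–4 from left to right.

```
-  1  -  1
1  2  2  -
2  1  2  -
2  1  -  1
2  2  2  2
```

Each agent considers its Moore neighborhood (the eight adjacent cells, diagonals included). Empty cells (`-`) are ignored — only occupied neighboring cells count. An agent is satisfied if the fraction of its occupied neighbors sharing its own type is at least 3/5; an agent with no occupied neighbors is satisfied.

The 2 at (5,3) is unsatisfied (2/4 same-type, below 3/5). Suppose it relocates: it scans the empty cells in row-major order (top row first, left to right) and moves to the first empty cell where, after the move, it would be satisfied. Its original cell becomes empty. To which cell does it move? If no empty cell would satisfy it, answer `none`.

(2,4)

Vacating (5,3). Empty cells in order:
  (1,1): 1/3 same-type → still unsatisfied.
  (1,3): 2/4 same-type → still unsatisfied.
  (2,4): 2/3 same-type → satisfied — stop here.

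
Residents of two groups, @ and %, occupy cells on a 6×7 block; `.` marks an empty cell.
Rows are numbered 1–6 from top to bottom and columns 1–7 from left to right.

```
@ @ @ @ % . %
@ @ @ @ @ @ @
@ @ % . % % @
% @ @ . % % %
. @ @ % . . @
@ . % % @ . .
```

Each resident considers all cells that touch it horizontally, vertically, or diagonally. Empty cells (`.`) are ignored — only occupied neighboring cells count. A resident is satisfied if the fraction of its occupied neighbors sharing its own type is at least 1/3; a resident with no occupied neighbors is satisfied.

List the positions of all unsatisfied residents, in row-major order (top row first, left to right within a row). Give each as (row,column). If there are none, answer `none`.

(1,5), (1,7), (3,3), (4,1), (5,7), (6,5)

Row 1: (1,1)@ 3/3 satisfied · (1,2)@ 5/5 satisfied · (1,3)@ 5/5 satisfied · (1,4)@ 4/5 satisfied · (1,5)% 0/4 not · (1,7)% 0/2 not
Row 2: (2,1)@ 5/5 satisfied · (2,2)@ 7/8 satisfied · (2,3)@ 6/7 satisfied · (2,4)@ 4/7 satisfied · (2,5)@ 3/6 satisfied · (2,6)@ 3/7 satisfied · (2,7)@ 2/4 satisfied
Row 3: (3,1)@ 4/5 satisfied · (3,2)@ 6/8 satisfied · (3,3)% 0/6 not · (3,5)% 3/6 satisfied · (3,6)% 4/8 satisfied · (3,7)@ 2/5 satisfied
Row 4: (4,1)% 0/4 not · (4,2)@ 5/7 satisfied · (4,3)@ 4/6 satisfied · (4,5)% 4/4 satisfied · (4,6)% 4/6 satisfied · (4,7)% 2/4 satisfied
Row 5: (5,2)@ 4/6 satisfied · (5,3)@ 3/6 satisfied · (5,4)% 3/6 satisfied · (5,7)@ 0/2 not
Row 6: (6,1)@ 1/1 satisfied · (6,3)% 2/4 satisfied · (6,4)% 2/4 satisfied · (6,5)@ 0/2 not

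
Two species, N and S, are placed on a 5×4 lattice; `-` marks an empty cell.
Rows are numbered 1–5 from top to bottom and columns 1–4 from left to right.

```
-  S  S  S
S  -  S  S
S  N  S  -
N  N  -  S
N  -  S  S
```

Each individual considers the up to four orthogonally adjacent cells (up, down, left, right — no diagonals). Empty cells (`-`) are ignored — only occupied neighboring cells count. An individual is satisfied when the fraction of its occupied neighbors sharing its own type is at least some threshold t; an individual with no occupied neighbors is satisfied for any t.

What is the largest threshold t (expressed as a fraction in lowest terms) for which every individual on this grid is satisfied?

1/3

(1,2)S 1/1
(1,3)S 3/3
(1,4)S 2/2
(2,1)S 1/1
(2,3)S 3/3
(2,4)S 2/2
(3,1)S 1/3
(3,2)N 1/3
(3,3)S 1/2
(4,1)N 2/3
(4,2)N 2/2
(4,4)S 1/1
(5,1)N 1/1
(5,3)S 1/1
(5,4)S 2/2
The smallest same-type fraction is 1/3 at (3,1), which reduces to 1/3. Any threshold above that leaves this individual unsatisfied.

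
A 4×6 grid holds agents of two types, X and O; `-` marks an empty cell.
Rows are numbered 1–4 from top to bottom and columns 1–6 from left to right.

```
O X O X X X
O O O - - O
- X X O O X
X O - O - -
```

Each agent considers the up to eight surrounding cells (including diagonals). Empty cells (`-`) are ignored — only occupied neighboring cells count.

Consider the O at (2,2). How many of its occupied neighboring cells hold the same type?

4

Occupied neighbors of (2,2): (1,1)=O, (1,2)=X, (1,3)=O, (2,1)=O, (2,3)=O, (3,2)=X, (3,3)=X.
Same type (O): 4 of 7.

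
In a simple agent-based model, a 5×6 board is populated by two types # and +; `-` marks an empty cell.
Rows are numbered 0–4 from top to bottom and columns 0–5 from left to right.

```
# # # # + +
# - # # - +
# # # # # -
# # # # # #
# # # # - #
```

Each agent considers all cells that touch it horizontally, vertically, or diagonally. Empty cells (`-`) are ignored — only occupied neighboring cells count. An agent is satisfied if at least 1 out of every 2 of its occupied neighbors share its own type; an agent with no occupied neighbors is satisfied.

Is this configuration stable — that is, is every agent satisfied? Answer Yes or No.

Yes

Row 0: (0,0)# 2/2 ✓ · (0,1)# 4/4 ✓ · (0,2)# 4/4 ✓ · (0,3)# 3/4 ✓ · (0,4)+ 2/4 ✓ · (0,5)+ 2/2 ✓
Row 1: (1,0)# 4/4 ✓ · (1,2)# 7/7 ✓ · (1,3)# 6/7 ✓ · (1,5)+ 2/3 ✓
Row 2: (2,0)# 4/4 ✓ · (2,1)# 7/7 ✓ · (2,2)# 7/7 ✓ · (2,3)# 7/7 ✓ · (2,4)# 5/6 ✓
Row 3: (3,0)# 5/5 ✓ · (3,1)# 8/8 ✓ · (3,2)# 8/8 ✓ · (3,3)# 7/7 ✓ · (3,4)# 6/6 ✓ · (3,5)# 3/3 ✓
Row 4: (4,0)# 3/3 ✓ · (4,1)# 5/5 ✓ · (4,2)# 5/5 ✓ · (4,3)# 4/4 ✓ · (4,5)# 2/2 ✓
All meet the threshold, so the configuration is stable.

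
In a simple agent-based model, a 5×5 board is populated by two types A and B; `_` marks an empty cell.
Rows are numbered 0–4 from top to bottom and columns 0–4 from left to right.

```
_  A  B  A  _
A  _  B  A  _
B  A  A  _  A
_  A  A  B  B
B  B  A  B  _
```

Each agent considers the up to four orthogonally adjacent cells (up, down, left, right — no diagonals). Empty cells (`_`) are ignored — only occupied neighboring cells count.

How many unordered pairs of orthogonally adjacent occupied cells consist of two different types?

Scan each occupied cell's neighbors to the right and below so each pair is counted once.
From row 0: 2 unlike of 4 pairs (running 2/4).
From row 1: 3 unlike of 3 pairs (running 5/7).
From row 2: 2 unlike of 5 pairs (running 7/12).
From row 3: 2 unlike of 6 pairs (running 9/18).
From row 4: 2 unlike of 3 pairs (running 11/21).
Total adjacent occupied pairs: 21; unlike-type pairs: 11.

11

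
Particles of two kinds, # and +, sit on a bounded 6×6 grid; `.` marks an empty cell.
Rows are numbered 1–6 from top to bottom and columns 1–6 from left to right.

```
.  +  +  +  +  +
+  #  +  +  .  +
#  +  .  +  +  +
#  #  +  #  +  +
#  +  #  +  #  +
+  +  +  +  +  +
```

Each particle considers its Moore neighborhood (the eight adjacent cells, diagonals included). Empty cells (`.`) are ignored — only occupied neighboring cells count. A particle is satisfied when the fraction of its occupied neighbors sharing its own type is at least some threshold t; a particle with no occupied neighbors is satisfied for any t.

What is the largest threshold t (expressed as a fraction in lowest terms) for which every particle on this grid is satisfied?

Row 1: (1,2)+ 3/4 · (1,3)+ 4/5 · (1,4)+ 4/4 · (1,5)+ 4/4 · (1,6)+ 2/2
Row 2: (2,1)+ 2/4 · (2,2)# 1/6 · (2,3)+ 6/7 · (2,4)+ 6/6 · (2,6)+ 4/4
Row 3: (3,1)# 3/5 · (3,2)+ 3/7 · (3,4)+ 5/6 · (3,5)+ 6/7 · (3,6)+ 4/4
Row 4: (4,1)# 3/5 · (4,2)# 4/7 · (4,3)+ 4/7 · (4,4)# 2/7 · (4,5)+ 6/8 · (4,6)+ 4/5
Row 5: (5,1)# 2/5 · (5,2)+ 4/8 · (5,3)# 2/8 · (5,4)+ 5/8 · (5,5)# 1/8 · (5,6)+ 4/5
Row 6: (6,1)+ 2/3 · (6,2)+ 3/5 · (6,3)+ 4/5 · (6,4)+ 3/5 · (6,5)+ 4/5 · (6,6)+ 2/3
The smallest same-type fraction is 1/8 at (5,5), which reduces to 1/8. Any threshold above that leaves this particle unsatisfied.

1/8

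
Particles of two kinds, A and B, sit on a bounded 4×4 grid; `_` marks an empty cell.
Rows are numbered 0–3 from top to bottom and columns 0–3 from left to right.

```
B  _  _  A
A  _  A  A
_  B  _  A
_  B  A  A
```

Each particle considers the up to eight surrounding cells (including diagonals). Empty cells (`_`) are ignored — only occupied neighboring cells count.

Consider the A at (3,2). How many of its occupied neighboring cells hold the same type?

2

Occupied neighbors of (3,2): (2,1)=B, (2,3)=A, (3,1)=B, (3,3)=A.
Same type (A): 2 of 4.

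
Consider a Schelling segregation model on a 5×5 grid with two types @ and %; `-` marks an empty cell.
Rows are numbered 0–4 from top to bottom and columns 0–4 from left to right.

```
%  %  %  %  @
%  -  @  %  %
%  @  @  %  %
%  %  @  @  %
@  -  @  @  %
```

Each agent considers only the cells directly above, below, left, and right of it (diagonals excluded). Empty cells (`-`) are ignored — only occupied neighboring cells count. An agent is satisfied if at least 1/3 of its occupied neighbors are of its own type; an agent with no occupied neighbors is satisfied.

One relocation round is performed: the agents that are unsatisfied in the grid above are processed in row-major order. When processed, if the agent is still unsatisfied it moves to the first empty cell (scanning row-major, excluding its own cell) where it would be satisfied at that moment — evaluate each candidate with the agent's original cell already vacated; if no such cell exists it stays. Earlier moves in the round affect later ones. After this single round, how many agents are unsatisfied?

Initially unsatisfied (in order): (0,4), (4,0).
  (0,4) → (1,1).
  (4,0) → (4,1).
Resulting grid:
% % % % -
% @ @ % %
% @ @ % %
% % @ @ %
- @ @ @ %
Unsatisfied now: (3,1).

1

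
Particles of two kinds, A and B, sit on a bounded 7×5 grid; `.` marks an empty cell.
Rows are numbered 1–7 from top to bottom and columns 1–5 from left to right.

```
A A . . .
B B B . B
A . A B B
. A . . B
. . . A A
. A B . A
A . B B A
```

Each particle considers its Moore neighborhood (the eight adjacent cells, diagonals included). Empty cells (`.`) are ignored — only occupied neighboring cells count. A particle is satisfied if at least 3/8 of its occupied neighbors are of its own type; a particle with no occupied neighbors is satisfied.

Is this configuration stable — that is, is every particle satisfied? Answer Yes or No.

(1,1)A 1/3 ✗
(1,2)A 1/4 ✗
(2,1)B 1/4 ✗
(2,2)B 2/6 ✗
(2,3)B 2/4 ✓
(2,5)B 2/2 ✓
(3,1)A 1/3 ✗
(3,3)A 1/4 ✗
(3,4)B 4/5 ✓
(3,5)B 3/3 ✓
(4,2)A 2/2 ✓
(4,5)B 2/4 ✓
(5,4)A 2/4 ✓
(5,5)A 2/3 ✓
(6,2)A 1/3 ✗
(6,3)B 2/4 ✓
(6,5)A 3/4 ✓
(7,1)A 1/1 ✓
(7,3)B 2/3 ✓
(7,4)B 2/4 ✓
(7,5)A 1/2 ✓
For instance (1,1) has only 1/3 same-type neighbors, below 3/8.

No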